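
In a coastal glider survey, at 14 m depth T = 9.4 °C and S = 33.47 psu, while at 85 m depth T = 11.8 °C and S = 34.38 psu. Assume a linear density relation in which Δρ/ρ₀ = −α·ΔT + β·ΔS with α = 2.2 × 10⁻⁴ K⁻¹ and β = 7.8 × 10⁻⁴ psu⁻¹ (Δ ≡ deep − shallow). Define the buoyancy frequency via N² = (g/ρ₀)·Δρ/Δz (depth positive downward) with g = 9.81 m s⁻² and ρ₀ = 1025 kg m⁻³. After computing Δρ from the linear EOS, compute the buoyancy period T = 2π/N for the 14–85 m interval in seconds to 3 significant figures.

ΔT = +2.4 K, ΔS = +0.91 psu (deep − shallow).
Δρ/ρ₀ = −αΔT + βΔS = -5.28 × 10⁻⁴ + 7.098 × 10⁻⁴ = 1.818 × 10⁻⁴, so Δρ ≈ 0.1863 kg m⁻³.
N² = (g/ρ₀)·Δρ/Δz = g·(Δρ/ρ₀)/Δz = 9.81 × 1.818 × 10⁻⁴ / 71 = 2.5119 × 10⁻⁵ s⁻².
N = √(2.5119 × 10⁻⁵) = 5.0119 × 10⁻³ rad s⁻¹ → T = 2π/N = 1.2537 × 10³ s ≈ 1.25 × 10³ s.

1.25 × 10³ s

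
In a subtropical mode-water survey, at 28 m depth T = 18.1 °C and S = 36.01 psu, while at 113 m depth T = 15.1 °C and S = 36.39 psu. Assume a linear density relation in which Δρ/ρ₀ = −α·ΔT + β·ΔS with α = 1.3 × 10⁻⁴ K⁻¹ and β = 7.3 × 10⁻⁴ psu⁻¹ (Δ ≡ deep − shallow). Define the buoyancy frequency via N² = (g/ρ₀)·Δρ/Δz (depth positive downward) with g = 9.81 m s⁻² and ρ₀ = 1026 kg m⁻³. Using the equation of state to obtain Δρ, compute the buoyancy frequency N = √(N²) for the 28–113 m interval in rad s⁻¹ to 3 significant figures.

8.78 × 10⁻³ rad s⁻¹

ΔT = -3.0 K, ΔS = +0.38 psu (deep − shallow).
Δρ/ρ₀ = −αΔT + βΔS = 3.90 × 10⁻⁴ + 2.774 × 10⁻⁴ = 6.674 × 10⁻⁴, so Δρ ≈ 0.6848 kg m⁻³.
N² = (g/ρ₀)·Δρ/Δz = g·(Δρ/ρ₀)/Δz = 9.81 × 6.674 × 10⁻⁴ / 85 = 7.7026 × 10⁻⁵ s⁻².
N = √(7.7026 × 10⁻⁵) = 8.7764 × 10⁻³ rad s⁻¹ ≈ 8.78 × 10⁻³ rad s⁻¹.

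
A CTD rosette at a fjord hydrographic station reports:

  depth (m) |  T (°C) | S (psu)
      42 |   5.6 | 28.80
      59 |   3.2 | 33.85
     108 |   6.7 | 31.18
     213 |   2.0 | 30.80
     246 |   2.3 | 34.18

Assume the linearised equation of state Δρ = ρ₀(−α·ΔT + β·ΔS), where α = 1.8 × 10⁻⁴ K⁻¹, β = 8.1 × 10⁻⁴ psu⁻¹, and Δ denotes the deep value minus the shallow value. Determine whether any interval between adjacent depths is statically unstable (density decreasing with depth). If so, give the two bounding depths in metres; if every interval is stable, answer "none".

Evaluate Δρ/ρ₀ = −αΔT + βΔS across each adjacent pair:
  42–59 m: −αΔT+βΔS = −(1.8 × 10⁻⁴)(-2.4)+(8.1 × 10⁻⁴)(+5.05) = 4.5 × 10⁻³ → stable
  59–108 m: −αΔT+βΔS = −(1.8 × 10⁻⁴)(+3.5)+(8.1 × 10⁻⁴)(-2.67) = -2.8 × 10⁻³ → UNSTABLE
  108–213 m: −αΔT+βΔS = −(1.8 × 10⁻⁴)(-4.7)+(8.1 × 10⁻⁴)(-0.38) = 5.4 × 10⁻⁴ → stable
  213–246 m: −αΔT+βΔS = −(1.8 × 10⁻⁴)(+0.3)+(8.1 × 10⁻⁴)(+3.38) = 2.7 × 10⁻³ → stable
The 59–108 m interval has Δρ < 0: lighter water underlies denser water.

59–108 m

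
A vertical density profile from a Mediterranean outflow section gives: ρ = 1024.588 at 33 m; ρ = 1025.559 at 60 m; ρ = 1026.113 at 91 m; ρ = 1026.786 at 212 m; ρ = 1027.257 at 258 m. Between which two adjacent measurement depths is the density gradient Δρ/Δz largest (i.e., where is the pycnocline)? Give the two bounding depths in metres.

Compute the density gradient over each adjacent pair:
  33–60 m: Δρ/Δz = 0.971/27 = 0.036 kg m⁻⁴
  60–91 m: Δρ/Δz = 0.554/31 = 0.018 kg m⁻⁴
  91–212 m: Δρ/Δz = 0.673/121 = 5.6 × 10⁻³ kg m⁻⁴
  212–258 m: Δρ/Δz = 0.471/46 = 0.010 kg m⁻⁴
The largest gradient is in the 33–60 m interval — the pycnocline.

33–60 m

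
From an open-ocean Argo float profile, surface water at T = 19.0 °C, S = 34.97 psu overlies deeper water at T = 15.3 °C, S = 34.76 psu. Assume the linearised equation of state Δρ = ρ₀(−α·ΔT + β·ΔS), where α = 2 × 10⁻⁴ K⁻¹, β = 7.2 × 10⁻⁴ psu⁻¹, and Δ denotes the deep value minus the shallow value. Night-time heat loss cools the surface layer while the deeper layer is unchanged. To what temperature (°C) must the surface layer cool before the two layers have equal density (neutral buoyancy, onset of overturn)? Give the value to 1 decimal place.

16.1 °C

Neutral buoyancy requires Δρ = 0, i.e. −α(T_deep − T_surf′) + β(S_deep − S_surf) = 0.
T_surf′ = T_deep − (β/α)·ΔS = 15.3 − (7.2 × 10⁻⁴/2 × 10⁻⁴)·(-0.21) = 16.056 °C.
Cooling required: 19.0 − (16.056) = 2.944 °C.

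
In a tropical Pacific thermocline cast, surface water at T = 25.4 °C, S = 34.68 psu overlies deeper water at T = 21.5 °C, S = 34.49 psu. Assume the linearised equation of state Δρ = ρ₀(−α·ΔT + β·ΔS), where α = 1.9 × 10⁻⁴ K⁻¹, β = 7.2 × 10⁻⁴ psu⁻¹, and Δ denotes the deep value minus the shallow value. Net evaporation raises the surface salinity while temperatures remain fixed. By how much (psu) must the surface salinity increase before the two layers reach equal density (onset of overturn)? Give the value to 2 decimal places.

0.84 psu

Neutral buoyancy requires −α(T_deep − T_surf) + β(S_deep − S_surf′) = 0.
S_surf′ = S_deep − (α/β)·ΔT = 34.49 − (1.9 × 10⁻⁴/7.2 × 10⁻⁴)·(-3.9) = 35.5192 psu.
Increase required: 35.5192 − 34.68 = 0.8392 psu.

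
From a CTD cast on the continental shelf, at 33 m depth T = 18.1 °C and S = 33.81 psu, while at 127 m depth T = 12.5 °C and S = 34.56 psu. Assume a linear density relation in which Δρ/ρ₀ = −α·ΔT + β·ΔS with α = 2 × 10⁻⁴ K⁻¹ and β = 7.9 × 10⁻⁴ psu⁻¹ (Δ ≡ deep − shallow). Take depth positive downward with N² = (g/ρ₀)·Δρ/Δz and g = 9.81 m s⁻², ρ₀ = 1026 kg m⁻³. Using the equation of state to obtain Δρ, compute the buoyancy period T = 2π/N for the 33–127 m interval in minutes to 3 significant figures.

7.83 min

ΔT = -5.6 K, ΔS = +0.75 psu (deep − shallow).
Δρ/ρ₀ = −αΔT + βΔS = 1.12 × 10⁻³ + 5.925 × 10⁻⁴ = 1.7125 × 10⁻³, so Δρ ≈ 1.757 kg m⁻³.
N² = (g/ρ₀)·Δρ/Δz = g·(Δρ/ρ₀)/Δz = 9.81 × 1.7125 × 10⁻³ / 94 = 1.7872 × 10⁻⁴ s⁻².
N = √(1.7872 × 10⁻⁴) = 0.013369 rad s⁻¹ → T = 2π/N = 469.98 s = 7.8330 min ≈ 7.83 min.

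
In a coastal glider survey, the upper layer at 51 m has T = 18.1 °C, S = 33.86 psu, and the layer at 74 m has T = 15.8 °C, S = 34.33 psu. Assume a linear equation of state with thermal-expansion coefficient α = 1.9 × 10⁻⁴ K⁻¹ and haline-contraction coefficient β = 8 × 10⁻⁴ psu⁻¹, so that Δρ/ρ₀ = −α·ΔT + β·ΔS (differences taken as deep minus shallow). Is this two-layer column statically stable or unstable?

stable

ΔT = 15.8 − 18.1 = -2.3 K and ΔS = 34.33 − 33.86 = +0.47 psu (deep − shallow).
−αΔT = 4.37 × 10⁻⁴; βΔS = 3.76 × 10⁻⁴; sum Δρ/ρ₀ = 8.13 × 10⁻⁴.
Δρ/ρ₀ > 0, so Δρ > 0: deeper water is denser → statically stable.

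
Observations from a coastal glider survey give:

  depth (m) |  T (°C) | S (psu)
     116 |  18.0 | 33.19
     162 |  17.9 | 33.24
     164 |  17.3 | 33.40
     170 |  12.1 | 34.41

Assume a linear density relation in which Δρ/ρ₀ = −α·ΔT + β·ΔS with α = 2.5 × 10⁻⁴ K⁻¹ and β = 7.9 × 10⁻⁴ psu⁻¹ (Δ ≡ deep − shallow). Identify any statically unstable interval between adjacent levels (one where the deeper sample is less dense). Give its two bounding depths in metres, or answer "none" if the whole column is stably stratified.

Evaluate Δρ/ρ₀ = −αΔT + βΔS across each adjacent pair:
  116–162 m: −αΔT+βΔS = −(2.5 × 10⁻⁴)(-0.1)+(7.9 × 10⁻⁴)(+0.05) = 6.5 × 10⁻⁵ → stable
  162–164 m: −αΔT+βΔS = −(2.5 × 10⁻⁴)(-0.6)+(7.9 × 10⁻⁴)(+0.16) = 2.8 × 10⁻⁴ → stable
  164–170 m: −αΔT+βΔS = −(2.5 × 10⁻⁴)(-5.2)+(7.9 × 10⁻⁴)(+1.01) = 2.1 × 10⁻³ → stable
Every interval has Δρ > 0: the column is stably stratified throughout.

none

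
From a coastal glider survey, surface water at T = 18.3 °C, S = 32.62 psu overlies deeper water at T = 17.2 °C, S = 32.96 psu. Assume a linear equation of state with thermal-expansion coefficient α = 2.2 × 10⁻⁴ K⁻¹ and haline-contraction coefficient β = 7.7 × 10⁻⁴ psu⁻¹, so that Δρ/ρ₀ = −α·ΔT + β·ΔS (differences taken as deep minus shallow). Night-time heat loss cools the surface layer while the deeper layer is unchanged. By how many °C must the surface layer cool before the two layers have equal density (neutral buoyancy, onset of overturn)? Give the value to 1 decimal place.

Neutral buoyancy requires Δρ = 0, i.e. −α(T_deep − T_surf′) + β(S_deep − S_surf) = 0.
T_surf′ = T_deep − (β/α)·ΔS = 17.2 − (7.7 × 10⁻⁴/2.2 × 10⁻⁴)·(+0.34) = 16.010 °C.
Cooling required: 18.3 − (16.010) = 2.290 °C.

2.3 °C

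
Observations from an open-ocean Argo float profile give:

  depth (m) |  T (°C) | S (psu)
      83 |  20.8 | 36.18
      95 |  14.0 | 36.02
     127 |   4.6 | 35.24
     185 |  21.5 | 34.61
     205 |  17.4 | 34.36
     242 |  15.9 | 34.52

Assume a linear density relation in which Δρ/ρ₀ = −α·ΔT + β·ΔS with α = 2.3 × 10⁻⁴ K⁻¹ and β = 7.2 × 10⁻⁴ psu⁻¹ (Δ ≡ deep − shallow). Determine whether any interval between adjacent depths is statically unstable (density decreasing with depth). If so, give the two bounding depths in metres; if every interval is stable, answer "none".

Evaluate Δρ/ρ₀ = −αΔT + βΔS across each adjacent pair:
  83–95 m: −αΔT+βΔS = −(2.3 × 10⁻⁴)(-6.8)+(7.2 × 10⁻⁴)(-0.16) = 1.4 × 10⁻³ → stable
  95–127 m: −αΔT+βΔS = −(2.3 × 10⁻⁴)(-9.4)+(7.2 × 10⁻⁴)(-0.78) = 1.6 × 10⁻³ → stable
  127–185 m: −αΔT+βΔS = −(2.3 × 10⁻⁴)(+16.9)+(7.2 × 10⁻⁴)(-0.63) = -4.3 × 10⁻³ → UNSTABLE
  185–205 m: −αΔT+βΔS = −(2.3 × 10⁻⁴)(-4.1)+(7.2 × 10⁻⁴)(-0.25) = 7.6 × 10⁻⁴ → stable
  205–242 m: −αΔT+βΔS = −(2.3 × 10⁻⁴)(-1.5)+(7.2 × 10⁻⁴)(+0.16) = 4.6 × 10⁻⁴ → stable
The 127–185 m interval has Δρ < 0: lighter water underlies denser water.

127–185 m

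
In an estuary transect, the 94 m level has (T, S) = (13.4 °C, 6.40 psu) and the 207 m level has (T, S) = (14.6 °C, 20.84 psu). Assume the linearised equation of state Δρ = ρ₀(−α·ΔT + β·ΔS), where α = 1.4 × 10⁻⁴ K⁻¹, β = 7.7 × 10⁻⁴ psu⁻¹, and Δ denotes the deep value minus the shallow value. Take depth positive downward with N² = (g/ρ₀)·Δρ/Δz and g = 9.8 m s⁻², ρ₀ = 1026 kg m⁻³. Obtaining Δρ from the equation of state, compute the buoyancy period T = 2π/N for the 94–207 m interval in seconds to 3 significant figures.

ΔT = +1.2 K, ΔS = +14.44 psu (deep − shallow).
Δρ/ρ₀ = −αΔT + βΔS = -1.68 × 10⁻⁴ + 0.0111188 = 0.0109508, so Δρ ≈ 11.24 kg m⁻³.
N² = (g/ρ₀)·Δρ/Δz = g·(Δρ/ρ₀)/Δz = 9.8 × 0.0109508 / 113 = 9.4972 × 10⁻⁴ s⁻².
N = √(9.4972 × 10⁻⁴) = 0.030818 rad s⁻¹ → T = 2π/N = 203.88 s ≈ 204 s.

204 s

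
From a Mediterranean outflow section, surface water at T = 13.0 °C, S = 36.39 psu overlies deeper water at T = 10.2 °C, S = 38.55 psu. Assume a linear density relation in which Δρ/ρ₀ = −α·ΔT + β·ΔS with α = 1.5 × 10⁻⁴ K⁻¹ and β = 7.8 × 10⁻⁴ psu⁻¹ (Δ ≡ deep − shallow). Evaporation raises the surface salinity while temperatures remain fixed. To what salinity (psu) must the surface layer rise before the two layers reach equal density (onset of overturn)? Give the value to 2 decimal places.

Neutral buoyancy requires −α(T_deep − T_surf) + β(S_deep − S_surf′) = 0.
S_surf′ = S_deep − (α/β)·ΔT = 38.55 − (1.5 × 10⁻⁴/7.8 × 10⁻⁴)·(-2.8) = 39.0885 psu.
Increase required: 39.0885 − 36.39 = 2.6985 psu.

39.09 psu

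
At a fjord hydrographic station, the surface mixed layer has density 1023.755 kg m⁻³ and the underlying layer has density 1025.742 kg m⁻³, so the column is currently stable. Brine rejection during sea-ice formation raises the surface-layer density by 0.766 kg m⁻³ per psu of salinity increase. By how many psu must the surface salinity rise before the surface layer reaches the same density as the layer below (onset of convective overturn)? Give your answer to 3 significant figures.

2.59 psu

Density deficit of the surface layer: 1025.742 − 1023.755 = 1.987 kg m⁻³.
Required change = 1.987 / 0.766 = 2.59 psu.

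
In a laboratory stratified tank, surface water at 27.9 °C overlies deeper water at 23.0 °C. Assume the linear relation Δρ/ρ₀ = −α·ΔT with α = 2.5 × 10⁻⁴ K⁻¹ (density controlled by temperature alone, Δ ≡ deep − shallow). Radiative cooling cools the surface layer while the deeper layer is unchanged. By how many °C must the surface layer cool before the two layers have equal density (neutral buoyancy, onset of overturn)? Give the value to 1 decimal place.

With temperature the only control, equal density requires T_surf′ = T_deep.
T_surf′ = 23.0 °C.
Cooling required: 27.9 − 23.0 = 4.9 °C.

4.9 °C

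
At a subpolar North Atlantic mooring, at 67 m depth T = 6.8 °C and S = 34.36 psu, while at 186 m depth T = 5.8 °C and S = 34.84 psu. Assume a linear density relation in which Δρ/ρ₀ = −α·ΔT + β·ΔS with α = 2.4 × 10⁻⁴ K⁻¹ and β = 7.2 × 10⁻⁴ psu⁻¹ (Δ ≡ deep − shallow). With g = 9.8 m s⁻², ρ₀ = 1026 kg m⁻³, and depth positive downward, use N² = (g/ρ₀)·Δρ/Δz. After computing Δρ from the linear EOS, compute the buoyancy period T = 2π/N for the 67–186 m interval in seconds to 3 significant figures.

ΔT = -1.0 K, ΔS = +0.48 psu (deep − shallow).
Δρ/ρ₀ = −αΔT + βΔS = 2.40 × 10⁻⁴ + 3.456 × 10⁻⁴ = 5.856 × 10⁻⁴, so Δρ ≈ 0.6008 kg m⁻³.
N² = (g/ρ₀)·Δρ/Δz = g·(Δρ/ρ₀)/Δz = 9.8 × 5.856 × 10⁻⁴ / 119 = 4.8226 × 10⁻⁵ s⁻².
N = √(4.8226 × 10⁻⁵) = 6.9445 × 10⁻³ rad s⁻¹ → T = 2π/N = 904.77 s ≈ 905 s.

905 s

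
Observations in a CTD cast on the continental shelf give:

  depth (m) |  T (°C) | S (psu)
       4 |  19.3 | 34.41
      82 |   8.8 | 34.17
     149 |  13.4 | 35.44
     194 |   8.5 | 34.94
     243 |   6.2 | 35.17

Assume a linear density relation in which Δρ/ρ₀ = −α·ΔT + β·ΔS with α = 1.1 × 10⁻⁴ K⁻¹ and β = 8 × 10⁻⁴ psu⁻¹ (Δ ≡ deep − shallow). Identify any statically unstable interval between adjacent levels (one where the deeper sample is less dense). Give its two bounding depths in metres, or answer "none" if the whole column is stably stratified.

none

Evaluate Δρ/ρ₀ = −αΔT + βΔS across each adjacent pair:
  4–82 m: −αΔT+βΔS = −(1.1 × 10⁻⁴)(-10.5)+(8 × 10⁻⁴)(-0.24) = 9.6 × 10⁻⁴ → stable
  82–149 m: −αΔT+βΔS = −(1.1 × 10⁻⁴)(+4.6)+(8 × 10⁻⁴)(+1.27) = 5.1 × 10⁻⁴ → stable
  149–194 m: −αΔT+βΔS = −(1.1 × 10⁻⁴)(-4.9)+(8 × 10⁻⁴)(-0.50) = 1.4 × 10⁻⁴ → stable
  194–243 m: −αΔT+βΔS = −(1.1 × 10⁻⁴)(-2.3)+(8 × 10⁻⁴)(+0.23) = 4.4 × 10⁻⁴ → stable
Every interval has Δρ > 0: the column is stably stratified throughout.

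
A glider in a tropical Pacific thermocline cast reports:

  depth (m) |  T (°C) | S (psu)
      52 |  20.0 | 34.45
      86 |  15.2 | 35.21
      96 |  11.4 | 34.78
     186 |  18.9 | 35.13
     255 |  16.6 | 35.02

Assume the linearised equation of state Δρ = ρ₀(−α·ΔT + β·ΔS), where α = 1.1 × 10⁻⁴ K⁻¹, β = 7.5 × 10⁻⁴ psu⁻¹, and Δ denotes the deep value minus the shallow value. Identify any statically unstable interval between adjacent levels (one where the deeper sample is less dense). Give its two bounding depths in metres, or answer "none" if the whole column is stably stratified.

96–186 m

Evaluate Δρ/ρ₀ = −αΔT + βΔS across each adjacent pair:
  52–86 m: −αΔT+βΔS = −(1.1 × 10⁻⁴)(-4.8)+(7.5 × 10⁻⁴)(+0.76) = 1.1 × 10⁻³ → stable
  86–96 m: −αΔT+βΔS = −(1.1 × 10⁻⁴)(-3.8)+(7.5 × 10⁻⁴)(-0.43) = 9.5 × 10⁻⁵ → stable
  96–186 m: −αΔT+βΔS = −(1.1 × 10⁻⁴)(+7.5)+(7.5 × 10⁻⁴)(+0.35) = -5.6 × 10⁻⁴ → UNSTABLE
  186–255 m: −αΔT+βΔS = −(1.1 × 10⁻⁴)(-2.3)+(7.5 × 10⁻⁴)(-0.11) = 1.7 × 10⁻⁴ → stable
The 96–186 m interval has Δρ < 0: lighter water underlies denser water.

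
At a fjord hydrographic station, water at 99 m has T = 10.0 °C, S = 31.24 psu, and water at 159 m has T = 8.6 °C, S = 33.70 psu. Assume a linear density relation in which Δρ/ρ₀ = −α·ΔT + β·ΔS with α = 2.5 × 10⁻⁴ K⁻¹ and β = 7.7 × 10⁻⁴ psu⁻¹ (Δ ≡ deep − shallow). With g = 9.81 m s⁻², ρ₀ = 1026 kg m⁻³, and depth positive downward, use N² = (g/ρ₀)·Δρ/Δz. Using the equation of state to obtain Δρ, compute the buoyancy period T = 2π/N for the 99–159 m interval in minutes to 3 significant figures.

5.47 min

ΔT = -1.4 K, ΔS = +2.46 psu (deep − shallow).
Δρ/ρ₀ = −αΔT + βΔS = 3.50 × 10⁻⁴ + 1.8942 × 10⁻³ = 2.2442 × 10⁻³, so Δρ ≈ 2.303 kg m⁻³.
N² = (g/ρ₀)·Δρ/Δz = g·(Δρ/ρ₀)/Δz = 9.81 × 2.2442 × 10⁻³ / 60 = 3.6693 × 10⁻⁴ s⁻².
N = √(3.6693 × 10⁻⁴) = 0.019155 rad s⁻¹ → T = 2π/N = 328.02 s = 5.4670 min ≈ 5.47 min.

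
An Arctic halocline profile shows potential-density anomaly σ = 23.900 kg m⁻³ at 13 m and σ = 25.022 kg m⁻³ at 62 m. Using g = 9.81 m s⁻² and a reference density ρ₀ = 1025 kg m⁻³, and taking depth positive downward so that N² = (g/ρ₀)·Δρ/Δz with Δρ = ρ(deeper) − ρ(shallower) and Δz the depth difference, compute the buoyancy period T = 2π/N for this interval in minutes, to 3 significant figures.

7.07 min

Δρ = 1025.022 − 1023.900 = 1.122 kg m⁻³ over Δz = 62 − 13 = 49 m.
N² = (9.81/1025) × (1.122/49) = 2.1915 × 10⁻⁴ s⁻².
N = √(2.1915 × 10⁻⁴) = 0.014804 rad s⁻¹, so T = 2π/N = 424.42 s = 7.0737 min ≈ 7.07 min.
A positive N² confirms static stability across the interval.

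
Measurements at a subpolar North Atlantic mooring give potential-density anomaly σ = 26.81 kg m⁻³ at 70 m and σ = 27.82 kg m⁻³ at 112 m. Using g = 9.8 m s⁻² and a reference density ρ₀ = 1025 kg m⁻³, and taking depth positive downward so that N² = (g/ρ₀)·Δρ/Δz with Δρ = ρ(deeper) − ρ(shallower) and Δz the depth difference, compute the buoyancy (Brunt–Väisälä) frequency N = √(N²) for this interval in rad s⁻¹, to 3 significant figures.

Δρ = 1027.82 − 1026.81 = 1.01 kg m⁻³ over Δz = 112 − 70 = 42 m.
N² = (9.8/1025) × (1.01/42) = 2.2992 × 10⁻⁴ s⁻².
N = √(2.2992 × 10⁻⁴) = 0.015163 rad s⁻¹ ≈ 0.0152 rad s⁻¹.

0.0152 rad s⁻¹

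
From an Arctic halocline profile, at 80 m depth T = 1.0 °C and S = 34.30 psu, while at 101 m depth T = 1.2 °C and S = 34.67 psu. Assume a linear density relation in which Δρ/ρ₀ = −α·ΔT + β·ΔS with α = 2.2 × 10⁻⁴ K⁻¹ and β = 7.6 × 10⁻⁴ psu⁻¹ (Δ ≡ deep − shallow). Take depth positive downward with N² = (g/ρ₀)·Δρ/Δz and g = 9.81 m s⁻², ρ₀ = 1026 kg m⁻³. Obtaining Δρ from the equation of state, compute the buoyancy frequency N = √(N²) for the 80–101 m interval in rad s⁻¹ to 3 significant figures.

0.0105 rad s⁻¹

ΔT = +0.2 K, ΔS = +0.37 psu (deep − shallow).
Δρ/ρ₀ = −αΔT + βΔS = -4.40 × 10⁻⁵ + 2.812 × 10⁻⁴ = 2.372 × 10⁻⁴, so Δρ ≈ 0.2434 kg m⁻³.
N² = (g/ρ₀)·Δρ/Δz = g·(Δρ/ρ₀)/Δz = 9.81 × 2.372 × 10⁻⁴ / 21 = 1.1081 × 10⁻⁴ s⁻².
N = √(1.1081 × 10⁻⁴) = 0.010527 rad s⁻¹ ≈ 0.0105 rad s⁻¹.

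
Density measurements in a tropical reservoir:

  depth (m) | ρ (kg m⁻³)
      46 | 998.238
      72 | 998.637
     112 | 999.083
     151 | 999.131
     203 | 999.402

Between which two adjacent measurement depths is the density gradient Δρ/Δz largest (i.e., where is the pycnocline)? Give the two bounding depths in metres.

46–72 m

Compute the density gradient over each adjacent pair:
  46–72 m: Δρ/Δz = 0.399/26 = 0.015 kg m⁻⁴
  72–112 m: Δρ/Δz = 0.446/40 = 0.011 kg m⁻⁴
  112–151 m: Δρ/Δz = 0.048/39 = 1.2 × 10⁻³ kg m⁻⁴
  151–203 m: Δρ/Δz = 0.271/52 = 5.2 × 10⁻³ kg m⁻⁴
The largest gradient is in the 46–72 m interval — the pycnocline.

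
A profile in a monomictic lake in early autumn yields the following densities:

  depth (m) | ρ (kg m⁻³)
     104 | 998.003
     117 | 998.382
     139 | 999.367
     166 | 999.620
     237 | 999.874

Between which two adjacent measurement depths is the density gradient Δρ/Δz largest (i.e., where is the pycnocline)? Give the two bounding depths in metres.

Compute the density gradient over each adjacent pair:
  104–117 m: Δρ/Δz = 0.379/13 = 0.029 kg m⁻⁴
  117–139 m: Δρ/Δz = 0.985/22 = 0.045 kg m⁻⁴
  139–166 m: Δρ/Δz = 0.253/27 = 9.4 × 10⁻³ kg m⁻⁴
  166–237 m: Δρ/Δz = 0.254/71 = 3.6 × 10⁻³ kg m⁻⁴
The largest gradient is in the 117–139 m interval — the pycnocline.

117–139 m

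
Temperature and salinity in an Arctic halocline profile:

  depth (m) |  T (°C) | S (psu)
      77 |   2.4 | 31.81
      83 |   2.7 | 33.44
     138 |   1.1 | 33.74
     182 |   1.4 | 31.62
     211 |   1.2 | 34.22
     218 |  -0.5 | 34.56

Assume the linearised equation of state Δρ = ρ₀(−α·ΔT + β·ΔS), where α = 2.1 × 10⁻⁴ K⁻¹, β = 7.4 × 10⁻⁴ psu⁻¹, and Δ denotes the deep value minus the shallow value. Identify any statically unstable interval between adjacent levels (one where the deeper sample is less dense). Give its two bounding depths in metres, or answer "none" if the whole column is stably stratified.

138–182 m

Evaluate Δρ/ρ₀ = −αΔT + βΔS across each adjacent pair:
  77–83 m: −αΔT+βΔS = −(2.1 × 10⁻⁴)(+0.3)+(7.4 × 10⁻⁴)(+1.63) = 1.1 × 10⁻³ → stable
  83–138 m: −αΔT+βΔS = −(2.1 × 10⁻⁴)(-1.6)+(7.4 × 10⁻⁴)(+0.30) = 5.6 × 10⁻⁴ → stable
  138–182 m: −αΔT+βΔS = −(2.1 × 10⁻⁴)(+0.3)+(7.4 × 10⁻⁴)(-2.12) = -1.6 × 10⁻³ → UNSTABLE
  182–211 m: −αΔT+βΔS = −(2.1 × 10⁻⁴)(-0.2)+(7.4 × 10⁻⁴)(+2.60) = 2.0 × 10⁻³ → stable
  211–218 m: −αΔT+βΔS = −(2.1 × 10⁻⁴)(-1.7)+(7.4 × 10⁻⁴)(+0.34) = 6.1 × 10⁻⁴ → stable
The 138–182 m interval has Δρ < 0: lighter water underlies denser water.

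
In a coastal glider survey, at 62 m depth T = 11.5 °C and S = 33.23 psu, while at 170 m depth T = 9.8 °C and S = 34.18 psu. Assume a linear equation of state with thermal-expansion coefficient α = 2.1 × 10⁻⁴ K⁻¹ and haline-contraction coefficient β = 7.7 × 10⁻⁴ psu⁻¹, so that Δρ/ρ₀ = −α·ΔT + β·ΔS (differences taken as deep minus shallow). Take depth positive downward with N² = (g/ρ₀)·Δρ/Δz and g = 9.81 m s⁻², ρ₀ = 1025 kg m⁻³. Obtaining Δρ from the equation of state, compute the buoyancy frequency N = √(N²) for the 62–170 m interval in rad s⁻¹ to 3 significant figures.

ΔT = -1.7 K, ΔS = +0.95 psu (deep − shallow).
Δρ/ρ₀ = −αΔT + βΔS = 3.57 × 10⁻⁴ + 7.315 × 10⁻⁴ = 1.0885 × 10⁻³, so Δρ ≈ 1.116 kg m⁻³.
N² = (g/ρ₀)·Δρ/Δz = g·(Δρ/ρ₀)/Δz = 9.81 × 1.0885 × 10⁻³ / 108 = 9.8872 × 10⁻⁵ s⁻².
N = √(9.8872 × 10⁻⁵) = 9.9434 × 10⁻³ rad s⁻¹ ≈ 9.94 × 10⁻³ rad s⁻¹.

9.94 × 10⁻³ rad s⁻¹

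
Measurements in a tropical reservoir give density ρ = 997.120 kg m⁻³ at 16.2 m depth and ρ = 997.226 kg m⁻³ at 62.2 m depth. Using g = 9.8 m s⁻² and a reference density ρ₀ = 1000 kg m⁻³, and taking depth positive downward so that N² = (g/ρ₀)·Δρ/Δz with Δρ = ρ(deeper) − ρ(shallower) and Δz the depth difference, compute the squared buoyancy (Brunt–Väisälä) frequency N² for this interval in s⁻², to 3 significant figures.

Δρ = 997.226 − 997.120 = 0.106 kg m⁻³ over Δz = 62.2 − 16.2 = 46 m.
N² = (9.8/1000) × (0.106/46) = 2.2583 × 10⁻⁵ s⁻² ≈ 2.26 × 10⁻⁵ s⁻².

2.26 × 10⁻⁵ s⁻²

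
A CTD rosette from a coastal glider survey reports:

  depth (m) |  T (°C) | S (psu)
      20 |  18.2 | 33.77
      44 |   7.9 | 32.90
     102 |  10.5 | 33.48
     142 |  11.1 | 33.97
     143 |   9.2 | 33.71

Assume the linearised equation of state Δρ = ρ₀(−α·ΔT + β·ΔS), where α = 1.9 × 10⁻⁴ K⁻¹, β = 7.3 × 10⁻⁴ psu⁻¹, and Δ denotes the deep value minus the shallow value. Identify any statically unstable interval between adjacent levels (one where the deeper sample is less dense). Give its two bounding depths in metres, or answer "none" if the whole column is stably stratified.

Evaluate Δρ/ρ₀ = −αΔT + βΔS across each adjacent pair:
  20–44 m: −αΔT+βΔS = −(1.9 × 10⁻⁴)(-10.3)+(7.3 × 10⁻⁴)(-0.87) = 1.3 × 10⁻³ → stable
  44–102 m: −αΔT+βΔS = −(1.9 × 10⁻⁴)(+2.6)+(7.3 × 10⁻⁴)(+0.58) = -7.1 × 10⁻⁵ → UNSTABLE
  102–142 m: −αΔT+βΔS = −(1.9 × 10⁻⁴)(+0.6)+(7.3 × 10⁻⁴)(+0.49) = 2.4 × 10⁻⁴ → stable
  142–143 m: −αΔT+βΔS = −(1.9 × 10⁻⁴)(-1.9)+(7.3 × 10⁻⁴)(-0.26) = 1.7 × 10⁻⁴ → stable
The 44–102 m interval has Δρ < 0: lighter water underlies denser water.

44–102 m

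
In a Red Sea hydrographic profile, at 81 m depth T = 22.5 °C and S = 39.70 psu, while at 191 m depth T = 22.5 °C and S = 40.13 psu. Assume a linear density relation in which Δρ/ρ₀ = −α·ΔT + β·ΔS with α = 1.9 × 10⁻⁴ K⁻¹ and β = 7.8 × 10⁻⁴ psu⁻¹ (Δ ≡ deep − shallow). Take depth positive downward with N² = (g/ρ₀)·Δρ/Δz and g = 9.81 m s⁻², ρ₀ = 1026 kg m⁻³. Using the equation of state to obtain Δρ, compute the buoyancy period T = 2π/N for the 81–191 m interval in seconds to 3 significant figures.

ΔT = +0.0 K, ΔS = +0.43 psu (deep − shallow).
Δρ/ρ₀ = −αΔT + βΔS = 0 + 3.354 × 10⁻⁴ = 3.354 × 10⁻⁴, so Δρ ≈ 0.3441 kg m⁻³.
N² = (g/ρ₀)·Δρ/Δz = g·(Δρ/ρ₀)/Δz = 9.81 × 3.354 × 10⁻⁴ / 110 = 2.9912 × 10⁻⁵ s⁻².
N = √(2.9912 × 10⁻⁵) = 5.4692 × 10⁻³ rad s⁻¹ → T = 2π/N = 1.1488 × 10³ s ≈ 1.15 × 10³ s.

1.15 × 10³ s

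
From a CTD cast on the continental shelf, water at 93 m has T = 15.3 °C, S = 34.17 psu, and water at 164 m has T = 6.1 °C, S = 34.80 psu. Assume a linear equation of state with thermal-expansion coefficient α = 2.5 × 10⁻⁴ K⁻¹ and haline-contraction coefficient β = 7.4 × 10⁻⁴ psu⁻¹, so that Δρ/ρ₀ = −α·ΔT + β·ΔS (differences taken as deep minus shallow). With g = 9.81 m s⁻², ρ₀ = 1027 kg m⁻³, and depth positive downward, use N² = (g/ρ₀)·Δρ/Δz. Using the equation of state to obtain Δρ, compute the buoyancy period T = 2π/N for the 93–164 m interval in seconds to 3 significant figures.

ΔT = -9.2 K, ΔS = +0.63 psu (deep − shallow).
Δρ/ρ₀ = −αΔT + βΔS = 2.30 × 10⁻³ + 4.662 × 10⁻⁴ = 2.7662 × 10⁻³, so Δρ ≈ 2.841 kg m⁻³.
N² = (g/ρ₀)·Δρ/Δz = g·(Δρ/ρ₀)/Δz = 9.81 × 2.7662 × 10⁻³ / 71 = 3.8220 × 10⁻⁴ s⁻².
N = √(3.8220 × 10⁻⁴) = 0.019550 rad s⁻¹ → T = 2π/N = 321.39 s ≈ 321 s.

321 s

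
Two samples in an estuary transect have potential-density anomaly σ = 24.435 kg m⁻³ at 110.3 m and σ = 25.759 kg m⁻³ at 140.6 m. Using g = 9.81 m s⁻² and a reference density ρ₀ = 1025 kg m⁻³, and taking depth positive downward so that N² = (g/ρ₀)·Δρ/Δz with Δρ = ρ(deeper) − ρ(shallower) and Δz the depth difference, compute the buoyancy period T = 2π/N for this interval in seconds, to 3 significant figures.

Δρ = 1025.759 − 1024.435 = 1.324 kg m⁻³ over Δz = 140.6 − 110.3 = 30.3 m.
N² = (9.81/1025) × (1.324/30.3) = 4.1821 × 10⁻⁴ s⁻².
N = √(4.1821 × 10⁻⁴) = 0.020450 rad s⁻¹, so T = 2π/N = 307.25 s ≈ 307 s.

307 s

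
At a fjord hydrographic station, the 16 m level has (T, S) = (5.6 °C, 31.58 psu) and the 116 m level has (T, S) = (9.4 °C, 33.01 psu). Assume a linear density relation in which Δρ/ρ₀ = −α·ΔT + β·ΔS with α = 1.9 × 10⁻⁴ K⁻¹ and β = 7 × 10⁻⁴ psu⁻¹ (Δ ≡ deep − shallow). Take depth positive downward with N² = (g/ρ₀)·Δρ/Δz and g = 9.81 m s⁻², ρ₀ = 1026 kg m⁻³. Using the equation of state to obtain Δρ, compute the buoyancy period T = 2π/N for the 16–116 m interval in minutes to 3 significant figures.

ΔT = +3.8 K, ΔS = +1.43 psu (deep − shallow).
Δρ/ρ₀ = −αΔT + βΔS = -7.22 × 10⁻⁴ + 1.001 × 10⁻³ = 2.79 × 10⁻⁴, so Δρ ≈ 0.2863 kg m⁻³.
N² = (g/ρ₀)·Δρ/Δz = g·(Δρ/ρ₀)/Δz = 9.81 × 2.79 × 10⁻⁴ / 100 = 2.7370 × 10⁻⁵ s⁻².
N = √(2.7370 × 10⁻⁵) = 5.2316 × 10⁻³ rad s⁻¹ → T = 2π/N = 1.2010 × 10³ s = 20.017 min ≈ 20.0 min.

20.0 min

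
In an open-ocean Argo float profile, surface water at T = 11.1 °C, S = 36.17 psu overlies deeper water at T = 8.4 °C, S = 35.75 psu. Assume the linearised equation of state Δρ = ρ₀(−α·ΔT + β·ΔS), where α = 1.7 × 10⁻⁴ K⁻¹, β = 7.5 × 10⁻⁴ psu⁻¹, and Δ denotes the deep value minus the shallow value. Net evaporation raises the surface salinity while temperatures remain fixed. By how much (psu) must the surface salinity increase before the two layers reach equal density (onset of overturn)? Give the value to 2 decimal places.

0.19 psu

Neutral buoyancy requires −α(T_deep − T_surf) + β(S_deep − S_surf′) = 0.
S_surf′ = S_deep − (α/β)·ΔT = 35.75 − (1.7 × 10⁻⁴/7.5 × 10⁻⁴)·(-2.7) = 36.3620 psu.
Increase required: 36.3620 − 36.17 = 0.1920 psu.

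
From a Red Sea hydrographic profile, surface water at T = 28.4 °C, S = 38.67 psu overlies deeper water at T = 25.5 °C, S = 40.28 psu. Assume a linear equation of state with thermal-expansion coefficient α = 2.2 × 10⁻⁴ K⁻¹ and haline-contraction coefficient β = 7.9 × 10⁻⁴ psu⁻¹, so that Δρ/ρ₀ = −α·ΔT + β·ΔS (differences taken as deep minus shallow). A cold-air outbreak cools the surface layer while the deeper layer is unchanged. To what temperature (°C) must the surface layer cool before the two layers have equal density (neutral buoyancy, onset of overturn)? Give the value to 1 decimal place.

19.7 °C

Neutral buoyancy requires Δρ = 0, i.e. −α(T_deep − T_surf′) + β(S_deep − S_surf) = 0.
T_surf′ = T_deep − (β/α)·ΔS = 25.5 − (7.9 × 10⁻⁴/2.2 × 10⁻⁴)·(+1.61) = 19.719 °C.
Cooling required: 28.4 − (19.719) = 8.681 °C.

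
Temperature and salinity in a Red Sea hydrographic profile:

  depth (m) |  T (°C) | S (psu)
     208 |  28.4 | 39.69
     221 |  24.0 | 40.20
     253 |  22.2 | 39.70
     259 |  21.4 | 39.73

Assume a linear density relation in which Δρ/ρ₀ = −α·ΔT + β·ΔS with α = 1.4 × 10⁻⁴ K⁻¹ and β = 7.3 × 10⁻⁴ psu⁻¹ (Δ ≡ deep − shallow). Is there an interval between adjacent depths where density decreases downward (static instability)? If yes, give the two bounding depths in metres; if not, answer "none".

221–253 m

Evaluate Δρ/ρ₀ = −αΔT + βΔS across each adjacent pair:
  208–221 m: −αΔT+βΔS = −(1.4 × 10⁻⁴)(-4.4)+(7.3 × 10⁻⁴)(+0.51) = 9.9 × 10⁻⁴ → stable
  221–253 m: −αΔT+βΔS = −(1.4 × 10⁻⁴)(-1.8)+(7.3 × 10⁻⁴)(-0.50) = -1.1 × 10⁻⁴ → UNSTABLE
  253–259 m: −αΔT+βΔS = −(1.4 × 10⁻⁴)(-0.8)+(7.3 × 10⁻⁴)(+0.03) = 1.3 × 10⁻⁴ → stable
The 221–253 m interval has Δρ < 0: lighter water underlies denser water.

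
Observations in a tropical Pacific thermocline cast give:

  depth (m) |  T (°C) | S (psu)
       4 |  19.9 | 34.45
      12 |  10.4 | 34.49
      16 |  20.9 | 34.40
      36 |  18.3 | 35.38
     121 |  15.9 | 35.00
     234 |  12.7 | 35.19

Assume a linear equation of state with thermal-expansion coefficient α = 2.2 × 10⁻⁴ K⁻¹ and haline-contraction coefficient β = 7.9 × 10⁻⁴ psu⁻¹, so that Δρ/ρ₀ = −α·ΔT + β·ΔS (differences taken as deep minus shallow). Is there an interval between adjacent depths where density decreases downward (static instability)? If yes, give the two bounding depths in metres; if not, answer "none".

Evaluate Δρ/ρ₀ = −αΔT + βΔS across each adjacent pair:
  4–12 m: −αΔT+βΔS = −(2.2 × 10⁻⁴)(-9.5)+(7.9 × 10⁻⁴)(+0.04) = 2.1 × 10⁻³ → stable
  12–16 m: −αΔT+βΔS = −(2.2 × 10⁻⁴)(+10.5)+(7.9 × 10⁻⁴)(-0.09) = -2.4 × 10⁻³ → UNSTABLE
  16–36 m: −αΔT+βΔS = −(2.2 × 10⁻⁴)(-2.6)+(7.9 × 10⁻⁴)(+0.98) = 1.3 × 10⁻³ → stable
  36–121 m: −αΔT+βΔS = −(2.2 × 10⁻⁴)(-2.4)+(7.9 × 10⁻⁴)(-0.38) = 2.3 × 10⁻⁴ → stable
  121–234 m: −αΔT+βΔS = −(2.2 × 10⁻⁴)(-3.2)+(7.9 × 10⁻⁴)(+0.19) = 8.5 × 10⁻⁴ → stable
The 12–16 m interval has Δρ < 0: lighter water underlies denser water.

12–16 m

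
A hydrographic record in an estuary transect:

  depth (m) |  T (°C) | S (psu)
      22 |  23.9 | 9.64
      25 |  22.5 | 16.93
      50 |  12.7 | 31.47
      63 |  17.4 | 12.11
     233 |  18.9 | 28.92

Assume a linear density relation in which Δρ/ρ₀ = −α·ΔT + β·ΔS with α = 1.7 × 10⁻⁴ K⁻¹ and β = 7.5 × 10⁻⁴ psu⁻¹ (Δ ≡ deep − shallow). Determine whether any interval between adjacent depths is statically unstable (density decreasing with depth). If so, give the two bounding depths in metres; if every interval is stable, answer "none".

50–63 m

Evaluate Δρ/ρ₀ = −αΔT + βΔS across each adjacent pair:
  22–25 m: −αΔT+βΔS = −(1.7 × 10⁻⁴)(-1.4)+(7.5 × 10⁻⁴)(+7.29) = 5.7 × 10⁻³ → stable
  25–50 m: −αΔT+βΔS = −(1.7 × 10⁻⁴)(-9.8)+(7.5 × 10⁻⁴)(+14.54) = 0.013 → stable
  50–63 m: −αΔT+βΔS = −(1.7 × 10⁻⁴)(+4.7)+(7.5 × 10⁻⁴)(-19.36) = -0.015 → UNSTABLE
  63–233 m: −αΔT+βΔS = −(1.7 × 10⁻⁴)(+1.5)+(7.5 × 10⁻⁴)(+16.81) = 0.012 → stable
The 50–63 m interval has Δρ < 0: lighter water underlies denser water.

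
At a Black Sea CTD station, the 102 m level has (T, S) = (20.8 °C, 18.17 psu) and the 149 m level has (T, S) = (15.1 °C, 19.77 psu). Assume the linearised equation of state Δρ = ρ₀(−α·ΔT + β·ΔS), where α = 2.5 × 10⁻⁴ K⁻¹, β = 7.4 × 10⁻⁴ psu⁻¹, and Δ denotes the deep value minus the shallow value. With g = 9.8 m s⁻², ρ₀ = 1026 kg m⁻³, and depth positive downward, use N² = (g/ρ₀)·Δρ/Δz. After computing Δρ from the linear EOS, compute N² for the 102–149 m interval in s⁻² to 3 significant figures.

ΔT = -5.7 K, ΔS = +1.60 psu (deep − shallow).
Δρ/ρ₀ = −αΔT + βΔS = 1.425 × 10⁻³ + 1.184 × 10⁻³ = 2.609 × 10⁻³, so Δρ ≈ 2.677 kg m⁻³.
N² = (g/ρ₀)·Δρ/Δz = g·(Δρ/ρ₀)/Δz = 9.8 × 2.609 × 10⁻³ / 47 = 5.4400 × 10⁻⁴ s⁻² ≈ 5.44 × 10⁻⁴ s⁻².

5.44 × 10⁻⁴ s⁻²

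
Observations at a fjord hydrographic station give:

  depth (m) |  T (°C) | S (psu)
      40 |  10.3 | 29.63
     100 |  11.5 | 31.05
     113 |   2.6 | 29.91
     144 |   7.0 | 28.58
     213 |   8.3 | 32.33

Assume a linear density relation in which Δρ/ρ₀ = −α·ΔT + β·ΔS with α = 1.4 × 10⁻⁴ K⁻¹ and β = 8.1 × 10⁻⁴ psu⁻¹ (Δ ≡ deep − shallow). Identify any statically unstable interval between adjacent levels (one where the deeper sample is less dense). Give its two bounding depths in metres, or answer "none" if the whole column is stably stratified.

113–144 m

Evaluate Δρ/ρ₀ = −αΔT + βΔS across each adjacent pair:
  40–100 m: −αΔT+βΔS = −(1.4 × 10⁻⁴)(+1.2)+(8.1 × 10⁻⁴)(+1.42) = 9.8 × 10⁻⁴ → stable
  100–113 m: −αΔT+βΔS = −(1.4 × 10⁻⁴)(-8.9)+(8.1 × 10⁻⁴)(-1.14) = 3.2 × 10⁻⁴ → stable
  113–144 m: −αΔT+βΔS = −(1.4 × 10⁻⁴)(+4.4)+(8.1 × 10⁻⁴)(-1.33) = -1.7 × 10⁻³ → UNSTABLE
  144–213 m: −αΔT+βΔS = −(1.4 × 10⁻⁴)(+1.3)+(8.1 × 10⁻⁴)(+3.75) = 2.9 × 10⁻³ → stable
The 113–144 m interval has Δρ < 0: lighter water underlies denser water.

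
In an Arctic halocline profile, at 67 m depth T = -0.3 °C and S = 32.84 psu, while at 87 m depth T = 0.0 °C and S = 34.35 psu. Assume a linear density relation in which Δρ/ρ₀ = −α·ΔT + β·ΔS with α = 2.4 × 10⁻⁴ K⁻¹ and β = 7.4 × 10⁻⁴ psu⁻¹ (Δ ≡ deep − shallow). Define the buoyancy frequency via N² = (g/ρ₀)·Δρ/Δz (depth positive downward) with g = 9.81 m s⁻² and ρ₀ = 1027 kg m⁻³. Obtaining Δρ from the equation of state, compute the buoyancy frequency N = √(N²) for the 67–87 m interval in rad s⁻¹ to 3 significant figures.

0.0226 rad s⁻¹

ΔT = +0.3 K, ΔS = +1.51 psu (deep − shallow).
Δρ/ρ₀ = −αΔT + βΔS = -7.20 × 10⁻⁵ + 1.1174 × 10⁻³ = 1.0454 × 10⁻³, so Δρ ≈ 1.074 kg m⁻³.
N² = (g/ρ₀)·Δρ/Δz = g·(Δρ/ρ₀)/Δz = 9.81 × 1.0454 × 10⁻³ / 20 = 5.1277 × 10⁻⁴ s⁻².
N = √(5.1277 × 10⁻⁴) = 0.022644 rad s⁻¹ ≈ 0.0226 rad s⁻¹.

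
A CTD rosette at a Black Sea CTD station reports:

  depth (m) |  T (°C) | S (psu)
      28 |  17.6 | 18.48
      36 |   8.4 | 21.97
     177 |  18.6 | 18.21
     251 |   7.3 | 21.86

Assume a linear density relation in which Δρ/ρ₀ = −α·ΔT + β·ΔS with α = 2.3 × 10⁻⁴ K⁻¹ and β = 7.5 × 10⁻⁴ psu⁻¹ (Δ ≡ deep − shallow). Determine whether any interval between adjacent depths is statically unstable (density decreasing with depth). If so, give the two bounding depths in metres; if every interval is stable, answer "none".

Evaluate Δρ/ρ₀ = −αΔT + βΔS across each adjacent pair:
  28–36 m: −αΔT+βΔS = −(2.3 × 10⁻⁴)(-9.2)+(7.5 × 10⁻⁴)(+3.49) = 4.7 × 10⁻³ → stable
  36–177 m: −αΔT+βΔS = −(2.3 × 10⁻⁴)(+10.2)+(7.5 × 10⁻⁴)(-3.76) = -5.2 × 10⁻³ → UNSTABLE
  177–251 m: −αΔT+βΔS = −(2.3 × 10⁻⁴)(-11.3)+(7.5 × 10⁻⁴)(+3.65) = 5.3 × 10⁻³ → stable
The 36–177 m interval has Δρ < 0: lighter water underlies denser water.

36–177 m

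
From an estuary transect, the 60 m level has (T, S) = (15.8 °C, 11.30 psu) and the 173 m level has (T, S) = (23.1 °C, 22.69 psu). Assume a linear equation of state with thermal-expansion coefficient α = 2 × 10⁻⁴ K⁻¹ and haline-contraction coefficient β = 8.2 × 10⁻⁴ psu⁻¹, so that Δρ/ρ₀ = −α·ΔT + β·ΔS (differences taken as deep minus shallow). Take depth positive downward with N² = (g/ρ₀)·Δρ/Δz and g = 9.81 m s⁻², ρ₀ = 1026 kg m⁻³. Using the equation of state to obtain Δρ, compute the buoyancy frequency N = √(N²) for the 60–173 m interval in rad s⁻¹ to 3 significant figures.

0.0262 rad s⁻¹

ΔT = +7.3 K, ΔS = +11.39 psu (deep − shallow).
Δρ/ρ₀ = −αΔT + βΔS = -1.46 × 10⁻³ + 9.3398 × 10⁻³ = 7.8798 × 10⁻³, so Δρ ≈ 8.085 kg m⁻³.
N² = (g/ρ₀)·Δρ/Δz = g·(Δρ/ρ₀)/Δz = 9.81 × 7.8798 × 10⁻³ / 113 = 6.8408 × 10⁻⁴ s⁻².
N = √(6.8408 × 10⁻⁴) = 0.026155 rad s⁻¹ ≈ 0.0262 rad s⁻¹.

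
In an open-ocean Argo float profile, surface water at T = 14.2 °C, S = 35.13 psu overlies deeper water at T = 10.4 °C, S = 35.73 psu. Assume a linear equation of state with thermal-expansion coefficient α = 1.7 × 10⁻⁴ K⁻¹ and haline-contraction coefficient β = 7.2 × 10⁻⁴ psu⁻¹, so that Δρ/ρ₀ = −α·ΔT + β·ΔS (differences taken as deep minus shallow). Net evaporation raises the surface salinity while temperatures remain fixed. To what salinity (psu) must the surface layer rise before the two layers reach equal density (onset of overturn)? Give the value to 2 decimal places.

Neutral buoyancy requires −α(T_deep − T_surf) + β(S_deep − S_surf′) = 0.
S_surf′ = S_deep − (α/β)·ΔT = 35.73 − (1.7 × 10⁻⁴/7.2 × 10⁻⁴)·(-3.8) = 36.6272 psu.
Increase required: 36.6272 − 35.13 = 1.4972 psu.

36.63 psu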